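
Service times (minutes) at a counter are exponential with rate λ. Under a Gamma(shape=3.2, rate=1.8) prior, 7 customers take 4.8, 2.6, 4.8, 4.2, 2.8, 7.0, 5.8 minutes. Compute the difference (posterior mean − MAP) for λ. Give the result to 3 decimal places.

0.030

Σ times = 32.0. Posterior: Gamma(shape = 3.2+7 = 10.2, rate = 1.8+32.0 = 33.8).
Mode = (α−1)/β = 9.2/33.8 = 0.272.
Mean = α/β = 10.2/33.8 = 0.302.
Difference = 0.302 − 0.272 = 0.030.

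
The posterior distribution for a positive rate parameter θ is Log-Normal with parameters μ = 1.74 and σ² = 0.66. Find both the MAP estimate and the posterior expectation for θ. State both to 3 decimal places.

Mode = exp(μ − σ²) = exp(1.08) = 2.945.
Mean = exp(μ + σ²/2) = exp(2.070) = 7.925.

MAP = 2.945, posterior mean = 7.925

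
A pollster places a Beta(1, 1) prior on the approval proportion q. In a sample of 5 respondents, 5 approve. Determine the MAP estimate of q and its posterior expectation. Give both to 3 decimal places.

Posterior: Beta(1+5, 1+0) = Beta(6, 1).
Since β = 1 ≤ 1 and α > 1, the Beta density is monotone increasing on [0,1]; the mode is at 1.
Mean = 6/(6+1) = 0.857.

MAP = 1.000, posterior mean = 0.857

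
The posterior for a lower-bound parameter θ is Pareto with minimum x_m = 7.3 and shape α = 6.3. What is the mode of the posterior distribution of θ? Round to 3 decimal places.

The Pareto density is strictly decreasing on [x_m, ∞), so the mode is x_m = 7.300.
Mean = α·x_m/(α−1) = 6.3·7.3/5.3 = 8.677.
This is the posterior mode — the MAP estimate.

7.300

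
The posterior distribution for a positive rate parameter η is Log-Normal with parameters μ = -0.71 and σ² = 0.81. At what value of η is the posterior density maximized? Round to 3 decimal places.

0.219

Mode = exp(μ − σ²) = exp(-1.52) = 0.219.
Mean = exp(μ + σ²/2) = exp(-0.305) = 0.737.
This is the posterior mode — the MAP estimate.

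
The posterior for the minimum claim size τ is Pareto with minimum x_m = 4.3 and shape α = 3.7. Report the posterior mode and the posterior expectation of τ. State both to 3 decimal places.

MAP = 4.300, posterior mean = 5.893

The Pareto density is strictly decreasing on [x_m, ∞), so the mode is x_m = 4.300.
Mean = α·x_m/(α−1) = 3.7·4.3/2.7 = 5.893.
Right-skewed posterior ⇒ mode < mean.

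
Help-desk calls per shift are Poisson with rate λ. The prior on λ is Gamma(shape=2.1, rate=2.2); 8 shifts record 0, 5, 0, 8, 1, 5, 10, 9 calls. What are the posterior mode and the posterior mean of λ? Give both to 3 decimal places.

posterior mode = 3.833, posterior mean = 3.931

Σ counts = 38. Posterior: Gamma(shape = 2.1+38 = 40.1, rate = 2.2+8 = 10.2).
Mode = (α−1)/β = 39.1/10.2 = 3.833.
Mean = α/β = 40.1/10.2 = 3.931.
Right-skewed posterior ⇒ mode < mean.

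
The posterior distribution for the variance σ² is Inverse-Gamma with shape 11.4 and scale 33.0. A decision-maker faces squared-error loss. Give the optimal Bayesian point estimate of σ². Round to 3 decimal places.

3.173

Mode = β/(α+1) = 33.0/12.4 = 2.661.
Mean = β/(α−1) = 33.0/10.4 = 3.173.
Squared-error loss ⇒ the optimal estimator is the posterior mean.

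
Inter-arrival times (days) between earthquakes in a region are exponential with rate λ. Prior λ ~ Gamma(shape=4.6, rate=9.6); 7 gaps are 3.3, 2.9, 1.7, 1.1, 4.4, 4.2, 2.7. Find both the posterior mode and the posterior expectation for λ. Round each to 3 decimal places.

λ_MAP = 0.355, E[λ|data] = 0.388

Σ times = 20.3. Posterior: Gamma(shape = 4.6+7 = 11.6, rate = 9.6+20.3 = 29.9).
Mode = (α−1)/β = 10.6/29.9 = 0.355.
Mean = α/β = 11.6/29.9 = 0.388.
Right-skewed posterior ⇒ mode < mean.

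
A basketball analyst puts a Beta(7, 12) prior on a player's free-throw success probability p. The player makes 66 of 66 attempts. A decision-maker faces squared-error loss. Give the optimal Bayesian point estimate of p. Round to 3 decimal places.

0.859

Posterior: Beta(7+66, 12+0) = Beta(73, 12).
Mode = (73−1)/(73+12−2) = 72/83 = 0.867.
Mean = 73/(73+12) = 73/85 = 0.859.
Squared-error loss ⇒ the optimal estimator is the posterior mean.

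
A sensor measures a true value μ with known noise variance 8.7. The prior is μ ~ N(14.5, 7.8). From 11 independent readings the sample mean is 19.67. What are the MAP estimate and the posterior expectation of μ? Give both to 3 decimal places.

MAP = 19.194; posterior mean = 19.194

Posterior for μ is Normal. Precision-weighted mean: (1/7.8·14.5 + 11/8.7·19.67) / (1/7.8 + 11/8.7) = 19.194.
A Normal posterior is symmetric, so mode = mean.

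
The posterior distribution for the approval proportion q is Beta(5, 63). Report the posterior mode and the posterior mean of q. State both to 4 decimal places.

MAP = 0.0606; posterior mean = 0.0735

Mode = (5−1)/(5+63−2) = 4/66 = 0.0606.
Mean = 5/(5+63) = 5/68 = 0.0735.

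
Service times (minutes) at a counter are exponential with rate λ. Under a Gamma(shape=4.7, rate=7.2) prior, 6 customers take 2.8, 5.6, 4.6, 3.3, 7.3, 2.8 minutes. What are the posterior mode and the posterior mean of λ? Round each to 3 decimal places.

Σ times = 26.4. Posterior: Gamma(shape = 4.7+6 = 10.7, rate = 7.2+26.4 = 33.6).
Mode = (α−1)/β = 9.7/33.6 = 0.289.
Mean = α/β = 10.7/33.6 = 0.318.
Right-skewed posterior ⇒ mode < mean.

λ_MAP = 0.289, E[λ|data] = 0.318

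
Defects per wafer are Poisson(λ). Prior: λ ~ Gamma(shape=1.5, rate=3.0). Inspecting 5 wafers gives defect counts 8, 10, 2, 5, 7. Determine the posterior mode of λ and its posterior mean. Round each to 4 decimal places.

Σ counts = 32. Posterior: Gamma(shape = 1.5+32 = 33.5, rate = 3.0+5 = 8.0).
Mode = (α−1)/β = 32.5/8.0 = 4.0625.
Mean = α/β = 33.5/8.0 = 4.1875.
Right-skewed posterior ⇒ mode < mean.

MAP = 4.0625, posterior mean = 4.1875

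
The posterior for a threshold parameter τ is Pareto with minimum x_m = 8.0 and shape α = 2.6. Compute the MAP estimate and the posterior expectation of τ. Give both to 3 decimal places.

MAP: 8.000. Posterior mean: 13.000.

The Pareto density is strictly decreasing on [x_m, ∞), so the mode is x_m = 8.000.
Mean = α·x_m/(α−1) = 2.6·8.0/1.6 = 13.000.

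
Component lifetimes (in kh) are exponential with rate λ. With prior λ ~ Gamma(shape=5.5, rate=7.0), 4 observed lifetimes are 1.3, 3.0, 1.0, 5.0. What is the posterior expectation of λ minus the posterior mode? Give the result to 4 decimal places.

Σ times = 10.3. Posterior: Gamma(shape = 5.5+4 = 9.5, rate = 7.0+10.3 = 17.3).
Mode = (α−1)/β = 8.5/17.3 = 0.4913.
Mean = α/β = 9.5/17.3 = 0.5491.
Difference = 0.5491 − 0.4913 = 0.0578.
The posterior is right-skewed, so the mean exceeds the mode.

0.0578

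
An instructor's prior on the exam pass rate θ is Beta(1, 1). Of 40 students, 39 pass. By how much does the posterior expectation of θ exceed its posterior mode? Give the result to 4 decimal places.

Posterior: Beta(1+39, 1+1) = Beta(40, 2).
Mode = (40−1)/(40+2−2) = 39/40 = 0.9750.
With a flat prior the MAP equals the MLE, 39/40.
Mean = 40/(40+2) = 40/42 = 0.9524.
Difference = 0.9524 − 0.9750 = -0.0226.
Left-skewed posterior ⇒ mean < mode.

-0.0226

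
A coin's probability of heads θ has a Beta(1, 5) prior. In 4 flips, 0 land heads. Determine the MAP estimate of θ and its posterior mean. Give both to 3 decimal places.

MAP estimate = 0.000, posterior mean = 0.100

Posterior: Beta(1+0, 5+4) = Beta(1, 9).
Since α = 1 ≤ 1 and β > 1, the Beta density is monotone decreasing on [0,1]; the mode is at 0.
Mean = 1/(1+9) = 0.100.
Mean > mode: the posterior has a right tail.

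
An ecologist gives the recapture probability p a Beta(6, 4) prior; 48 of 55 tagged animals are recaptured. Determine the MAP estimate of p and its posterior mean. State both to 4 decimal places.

MAP = 0.8413; posterior mean = 0.8308

Posterior: Beta(6+48, 4+7) = Beta(54, 11).
Mode = (54−1)/(54+11−2) = 53/63 = 0.8413.
Mean = 54/(54+11) = 54/65 = 0.8308.
The mean is pulled below the mode by the posterior's left skew.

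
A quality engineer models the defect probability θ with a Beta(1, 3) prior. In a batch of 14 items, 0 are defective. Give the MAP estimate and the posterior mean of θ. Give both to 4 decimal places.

MAP = 0.0000; posterior mean = 0.0556

Posterior: Beta(1+0, 3+14) = Beta(1, 17).
Since α = 1 ≤ 1 and β > 1, the Beta density is monotone decreasing on [0,1]; the mode is at 0.
Mean = 1/(1+17) = 0.0556.
The posterior is right-skewed, so the mean exceeds the mode.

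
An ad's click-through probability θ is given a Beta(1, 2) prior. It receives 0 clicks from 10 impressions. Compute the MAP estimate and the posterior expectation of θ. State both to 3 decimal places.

MAP estimate = 0.000, posterior expectation = 0.077

Posterior: Beta(1+0, 2+10) = Beta(1, 12).
Since α = 1 ≤ 1 and β > 1, the Beta density is monotone decreasing on [0,1]; the mode is at 0.
Mean = 1/(1+12) = 0.077.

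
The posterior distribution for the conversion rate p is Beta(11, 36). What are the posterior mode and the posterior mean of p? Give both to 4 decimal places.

Mode = (11−1)/(11+36−2) = 10/45 = 0.2222.
Mean = 11/(11+36) = 11/47 = 0.2340.
The posterior is right-skewed, so the mean exceeds the mode.

MAP: 0.2222. Posterior mean: 0.2340.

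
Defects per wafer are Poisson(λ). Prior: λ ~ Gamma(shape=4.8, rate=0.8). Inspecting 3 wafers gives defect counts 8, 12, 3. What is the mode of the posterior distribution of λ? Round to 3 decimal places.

7.053

Σ counts = 23. Posterior: Gamma(shape = 4.8+23 = 27.8, rate = 0.8+3 = 3.8).
Mode = (α−1)/β = 26.8/3.8 = 7.053.
Mean = α/β = 27.8/3.8 = 7.316.
This is the posterior mode — the MAP estimate.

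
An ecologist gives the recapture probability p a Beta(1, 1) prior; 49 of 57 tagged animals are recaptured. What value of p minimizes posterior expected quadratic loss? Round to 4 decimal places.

Posterior: Beta(1+49, 1+8) = Beta(50, 9).
Mode = (50−1)/(50+9−2) = 49/57 = 0.8596.
Mean = 50/(50+9) = 50/59 = 0.8475.
Quadratic loss ⇒ the optimal estimator is the posterior mean.

0.8475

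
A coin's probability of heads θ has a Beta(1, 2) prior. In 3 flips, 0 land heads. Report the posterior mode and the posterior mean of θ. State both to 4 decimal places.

θ_MAP = 0.0000, E[θ|data] = 0.1667

Posterior: Beta(1+0, 2+3) = Beta(1, 5).
Since α = 1 ≤ 1 and β > 1, the Beta density is monotone decreasing on [0,1]; the mode is at 0.
Mean = 1/(1+5) = 0.1667.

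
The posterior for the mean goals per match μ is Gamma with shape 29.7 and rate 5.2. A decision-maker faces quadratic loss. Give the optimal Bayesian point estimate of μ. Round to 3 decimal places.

Mode = (α−1)/β = 28.7/5.2 = 5.519.
Mean = α/β = 29.7/5.2 = 5.712.
Quadratic loss ⇒ the optimal estimator is the posterior mean.

5.712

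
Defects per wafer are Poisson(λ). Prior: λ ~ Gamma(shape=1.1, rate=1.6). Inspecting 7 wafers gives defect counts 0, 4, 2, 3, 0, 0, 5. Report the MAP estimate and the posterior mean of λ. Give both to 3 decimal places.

MAP: 1.640. Posterior mean: 1.756.

Σ counts = 14. Posterior: Gamma(shape = 1.1+14 = 15.1, rate = 1.6+7 = 8.6).
Mode = (α−1)/β = 14.1/8.6 = 1.640.
Mean = α/β = 15.1/8.6 = 1.756.
The mean is pulled above the mode by the posterior's right skew.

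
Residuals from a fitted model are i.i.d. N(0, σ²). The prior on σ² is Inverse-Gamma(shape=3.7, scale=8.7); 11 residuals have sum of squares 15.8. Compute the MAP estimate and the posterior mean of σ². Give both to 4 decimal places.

MAP estimate = 1.6275, posterior mean = 2.0244

Posterior: Inverse-Gamma(shape = 3.7+11/2 = 9.2, scale = 8.7+15.8/2 = 16.6).
Mode = β/(α+1) = 16.6/10.2 = 1.6275.
Mean = β/(α−1) = 16.6/8.2 = 2.0244.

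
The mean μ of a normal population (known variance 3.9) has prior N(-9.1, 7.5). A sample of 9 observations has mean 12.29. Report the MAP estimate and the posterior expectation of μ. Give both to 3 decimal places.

MAP estimate = 11.122, posterior expectation = 11.122

Posterior for μ is Normal. Precision-weighted mean: (1/7.5·-9.1 + 9/3.9·12.29) / (1/7.5 + 9/3.9) = 11.122.
A Normal posterior is symmetric, so mode = mean.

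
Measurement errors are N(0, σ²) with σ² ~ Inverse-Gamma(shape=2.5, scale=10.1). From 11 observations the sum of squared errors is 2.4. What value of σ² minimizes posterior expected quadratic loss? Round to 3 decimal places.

Posterior: Inverse-Gamma(shape = 2.5+11/2 = 8.0, scale = 10.1+2.4/2 = 11.3).
Mode = β/(α+1) = 11.3/9.0 = 1.256.
Mean = β/(α−1) = 11.3/7.0 = 1.614.
Quadratic loss ⇒ the optimal estimator is the posterior mean.

1.614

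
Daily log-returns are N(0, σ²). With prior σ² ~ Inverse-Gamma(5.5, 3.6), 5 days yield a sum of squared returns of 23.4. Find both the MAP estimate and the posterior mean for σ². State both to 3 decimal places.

Posterior: Inverse-Gamma(shape = 5.5+5/2 = 8.0, scale = 3.6+23.4/2 = 15.3).
Mode = β/(α+1) = 15.3/9.0 = 1.700.
Mean = β/(α−1) = 15.3/7.0 = 2.186.
The mean is pulled above the mode by the posterior's right skew.

MAP: 1.700. Posterior mean: 2.186.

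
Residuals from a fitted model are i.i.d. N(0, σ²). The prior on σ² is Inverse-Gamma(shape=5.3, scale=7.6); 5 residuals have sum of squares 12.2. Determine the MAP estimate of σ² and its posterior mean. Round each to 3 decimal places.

Posterior: Inverse-Gamma(shape = 5.3+5/2 = 7.8, scale = 7.6+12.2/2 = 13.7).
Mode = β/(α+1) = 13.7/8.8 = 1.557.
Mean = β/(α−1) = 13.7/6.8 = 2.015.

MAP: 1.557. Posterior mean: 2.015.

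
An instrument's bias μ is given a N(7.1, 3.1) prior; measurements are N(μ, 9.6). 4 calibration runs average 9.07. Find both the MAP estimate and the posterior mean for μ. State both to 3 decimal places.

MAP estimate = 8.210, posterior mean = 8.210

Posterior for μ is Normal. Precision-weighted mean: (1/3.1·7.1 + 4/9.6·9.07) / (1/3.1 + 4/9.6) = 8.210.
A Normal posterior is symmetric, so mode = mean.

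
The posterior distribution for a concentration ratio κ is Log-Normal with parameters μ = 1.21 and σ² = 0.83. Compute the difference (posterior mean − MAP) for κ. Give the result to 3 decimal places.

3.616

Mode = exp(μ − σ²) = exp(0.38) = 1.462.
Mean = exp(μ + σ²/2) = exp(1.625) = 5.078.
Difference = 5.078 − 1.462 = 3.616.
The mean is pulled above the mode by the posterior's right skew.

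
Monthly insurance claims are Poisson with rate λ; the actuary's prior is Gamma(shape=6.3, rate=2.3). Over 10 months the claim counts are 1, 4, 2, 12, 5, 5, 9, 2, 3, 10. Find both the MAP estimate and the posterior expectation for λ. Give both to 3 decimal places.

Σ counts = 53. Posterior: Gamma(shape = 6.3+53 = 59.3, rate = 2.3+10 = 12.3).
Mode = (α−1)/β = 58.3/12.3 = 4.740.
Mean = α/β = 59.3/12.3 = 4.821.

MAP = 4.740, posterior mean = 4.821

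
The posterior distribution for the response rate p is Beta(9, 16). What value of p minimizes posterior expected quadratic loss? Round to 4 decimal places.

Mode = (9−1)/(9+16−2) = 8/23 = 0.3478.
Mean = 9/(9+16) = 9/25 = 0.3600.
Quadratic loss ⇒ the optimal estimator is the posterior mean.

0.3600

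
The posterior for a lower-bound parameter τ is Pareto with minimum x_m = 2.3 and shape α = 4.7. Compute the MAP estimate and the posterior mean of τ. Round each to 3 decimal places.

The Pareto density is strictly decreasing on [x_m, ∞), so the mode is x_m = 2.300.
Mean = α·x_m/(α−1) = 4.7·2.3/3.7 = 2.922.

MAP: 2.300. Posterior mean: 2.922.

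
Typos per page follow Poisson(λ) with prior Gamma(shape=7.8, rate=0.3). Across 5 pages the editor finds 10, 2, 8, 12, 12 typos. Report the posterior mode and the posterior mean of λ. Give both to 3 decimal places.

Σ counts = 44. Posterior: Gamma(shape = 7.8+44 = 51.8, rate = 0.3+5 = 5.3).
Mode = (α−1)/β = 50.8/5.3 = 9.585.
Mean = α/β = 51.8/5.3 = 9.774.
The posterior is right-skewed, so the mean exceeds the mode.

MAP = 9.585, posterior mean = 9.774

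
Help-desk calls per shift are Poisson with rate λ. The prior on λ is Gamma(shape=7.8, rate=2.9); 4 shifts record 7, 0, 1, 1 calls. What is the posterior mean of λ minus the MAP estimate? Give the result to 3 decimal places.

0.145

Σ counts = 9. Posterior: Gamma(shape = 7.8+9 = 16.8, rate = 2.9+4 = 6.9).
Mode = (α−1)/β = 15.8/6.9 = 2.290.
Mean = α/β = 16.8/6.9 = 2.435.
Difference = 2.435 − 2.290 = 0.145.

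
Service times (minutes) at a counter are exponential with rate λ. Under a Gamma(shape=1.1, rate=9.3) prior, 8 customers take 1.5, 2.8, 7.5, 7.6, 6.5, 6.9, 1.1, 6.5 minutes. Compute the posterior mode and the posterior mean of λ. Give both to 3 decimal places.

Σ times = 40.4. Posterior: Gamma(shape = 1.1+8 = 9.1, rate = 9.3+40.4 = 49.7).
Mode = (α−1)/β = 8.1/49.7 = 0.163.
Mean = α/β = 9.1/49.7 = 0.183.

MAP = 0.163, posterior mean = 0.183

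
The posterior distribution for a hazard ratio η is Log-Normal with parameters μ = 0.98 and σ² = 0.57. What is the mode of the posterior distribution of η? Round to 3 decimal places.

1.507

Mode = exp(μ − σ²) = exp(0.41) = 1.507.
Mean = exp(μ + σ²/2) = exp(1.265) = 3.543.
This is the posterior mode — the MAP estimate.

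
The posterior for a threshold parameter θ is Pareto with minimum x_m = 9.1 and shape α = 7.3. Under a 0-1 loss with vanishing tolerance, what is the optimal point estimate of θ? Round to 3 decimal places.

9.100

The Pareto density is strictly decreasing on [x_m, ∞), so the mode is x_m = 9.100.
Mean = α·x_m/(α−1) = 7.3·9.1/6.3 = 10.544.
This is the posterior mode — the MAP estimate.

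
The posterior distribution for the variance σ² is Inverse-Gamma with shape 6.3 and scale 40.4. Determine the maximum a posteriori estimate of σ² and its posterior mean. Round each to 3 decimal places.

σ²_MAP = 5.534, E[σ²|data] = 7.623

Mode = β/(α+1) = 40.4/7.3 = 5.534.
Mean = β/(α−1) = 40.4/5.3 = 7.623.
The posterior is right-skewed, so the mean exceeds the mode.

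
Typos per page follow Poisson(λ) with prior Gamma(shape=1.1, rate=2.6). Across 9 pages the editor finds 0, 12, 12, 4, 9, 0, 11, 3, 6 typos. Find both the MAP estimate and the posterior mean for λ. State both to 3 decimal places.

MAP: 4.922. Posterior mean: 5.009.

Σ counts = 57. Posterior: Gamma(shape = 1.1+57 = 58.1, rate = 2.6+9 = 11.6).
Mode = (α−1)/β = 57.1/11.6 = 4.922.
Mean = α/β = 58.1/11.6 = 5.009.
Mean > mode: the posterior has a right tail.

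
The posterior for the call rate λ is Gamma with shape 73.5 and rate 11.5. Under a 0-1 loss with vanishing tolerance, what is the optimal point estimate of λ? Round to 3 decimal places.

Mode = (α−1)/β = 72.5/11.5 = 6.304.
Mean = α/β = 73.5/11.5 = 6.391.
This is the posterior mode — the MAP estimate.

6.304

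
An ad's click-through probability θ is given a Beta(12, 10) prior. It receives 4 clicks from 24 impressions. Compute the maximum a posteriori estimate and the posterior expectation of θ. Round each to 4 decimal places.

Posterior: Beta(12+4, 10+20) = Beta(16, 30).
Mode = (16−1)/(16+30−2) = 15/44 = 0.3409.
Mean = 16/(16+30) = 16/46 = 0.3478.
Mean > mode: the posterior has a right tail.

maximum a posteriori estimate = 0.3409, posterior expectation = 0.3478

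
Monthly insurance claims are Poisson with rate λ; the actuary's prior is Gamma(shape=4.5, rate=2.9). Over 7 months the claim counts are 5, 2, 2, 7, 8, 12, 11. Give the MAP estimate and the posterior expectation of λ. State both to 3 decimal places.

Σ counts = 47. Posterior: Gamma(shape = 4.5+47 = 51.5, rate = 2.9+7 = 9.9).
Mode = (α−1)/β = 50.5/9.9 = 5.101.
Mean = α/β = 51.5/9.9 = 5.202.

MAP = 5.101; posterior mean = 5.202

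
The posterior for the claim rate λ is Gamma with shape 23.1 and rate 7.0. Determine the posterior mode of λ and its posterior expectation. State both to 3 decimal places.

Mode = (α−1)/β = 22.1/7.0 = 3.157.
Mean = α/β = 23.1/7.0 = 3.300.

posterior mode = 3.157, posterior expectation = 3.300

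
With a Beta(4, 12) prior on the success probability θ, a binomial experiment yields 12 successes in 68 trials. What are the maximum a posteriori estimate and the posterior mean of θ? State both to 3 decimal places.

MAP: 0.183. Posterior mean: 0.190.

Posterior: Beta(4+12, 12+56) = Beta(16, 68).
Mode = (16−1)/(16+68−2) = 15/82 = 0.183.
Mean = 16/(16+68) = 16/84 = 0.190.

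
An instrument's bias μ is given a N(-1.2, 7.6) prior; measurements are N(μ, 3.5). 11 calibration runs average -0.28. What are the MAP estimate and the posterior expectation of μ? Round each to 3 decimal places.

Posterior for μ is Normal. Precision-weighted mean: (1/7.6·-1.2 + 11/3.5·-0.28) / (1/7.6 + 11/3.5) = -0.317.
A Normal posterior is symmetric, so mode = mean.

μ_MAP = -0.317, E[μ|data] = -0.317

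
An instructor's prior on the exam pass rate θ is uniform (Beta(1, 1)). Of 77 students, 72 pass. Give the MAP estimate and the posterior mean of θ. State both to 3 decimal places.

θ_MAP = 0.935, E[θ|data] = 0.924

Posterior: Beta(1+72, 1+5) = Beta(73, 6).
Mode = (73−1)/(73+6−2) = 72/77 = 0.935.
With a flat prior the MAP equals the MLE, 72/77.
Mean = 73/(73+6) = 73/79 = 0.924.
The posterior is left-skewed, so the mode exceeds the mean.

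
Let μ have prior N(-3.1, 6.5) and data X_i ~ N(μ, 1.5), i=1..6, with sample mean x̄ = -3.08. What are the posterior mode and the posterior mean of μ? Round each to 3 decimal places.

MAP: -3.081. Posterior mean: -3.081.

Posterior for μ is Normal. Precision-weighted mean: (1/6.5·-3.1 + 6/1.5·-3.08) / (1/6.5 + 6/1.5) = -3.081.
A Normal posterior is symmetric, so mode = mean.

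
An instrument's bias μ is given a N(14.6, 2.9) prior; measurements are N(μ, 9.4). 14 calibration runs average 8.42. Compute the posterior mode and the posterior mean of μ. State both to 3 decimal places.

Posterior for μ is Normal. Precision-weighted mean: (1/2.9·14.6 + 14/9.4·8.42) / (1/2.9 + 14/9.4) = 9.582.
A Normal posterior is symmetric, so mode = mean.

posterior mode = 9.582, posterior mean = 9.582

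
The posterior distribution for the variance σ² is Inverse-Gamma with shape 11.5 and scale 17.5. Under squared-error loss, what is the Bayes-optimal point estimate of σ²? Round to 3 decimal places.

Mode = β/(α+1) = 17.5/12.5 = 1.400.
Mean = β/(α−1) = 17.5/10.5 = 1.667.
Squared-error loss ⇒ the optimal estimator is the posterior mean.

1.667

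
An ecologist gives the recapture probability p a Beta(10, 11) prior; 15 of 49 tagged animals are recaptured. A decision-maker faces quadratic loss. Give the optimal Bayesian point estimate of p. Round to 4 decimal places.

0.3571

Posterior: Beta(10+15, 11+34) = Beta(25, 45).
Mode = (25−1)/(25+45−2) = 24/68 = 0.3529.
Mean = 25/(25+45) = 25/70 = 0.3571.
Quadratic loss ⇒ the optimal estimator is the posterior mean.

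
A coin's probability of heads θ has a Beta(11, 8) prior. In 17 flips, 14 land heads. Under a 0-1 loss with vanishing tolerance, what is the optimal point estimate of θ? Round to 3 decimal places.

0.706

Posterior: Beta(11+14, 8+3) = Beta(25, 11).
Mode = (25−1)/(25+11−2) = 24/34 = 0.706.
Mean = 25/(25+11) = 25/36 = 0.694.
This is the posterior mode — the MAP estimate.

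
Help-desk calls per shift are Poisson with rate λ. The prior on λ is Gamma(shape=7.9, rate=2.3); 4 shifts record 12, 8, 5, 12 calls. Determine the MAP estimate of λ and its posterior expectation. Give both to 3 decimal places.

Σ counts = 37. Posterior: Gamma(shape = 7.9+37 = 44.9, rate = 2.3+4 = 6.3).
Mode = (α−1)/β = 43.9/6.3 = 6.968.
Mean = α/β = 44.9/6.3 = 7.127.
Right-skewed posterior ⇒ mode < mean.

λ_MAP = 6.968, E[λ|data] = 7.127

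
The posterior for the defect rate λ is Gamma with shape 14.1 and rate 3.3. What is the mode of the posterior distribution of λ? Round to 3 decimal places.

Mode = (α−1)/β = 13.1/3.3 = 3.970.
Mean = α/β = 14.1/3.3 = 4.273.
This is the posterior mode — the MAP estimate.

3.970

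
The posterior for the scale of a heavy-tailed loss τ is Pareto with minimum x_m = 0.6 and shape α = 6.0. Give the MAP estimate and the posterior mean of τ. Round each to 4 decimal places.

MAP = 0.6000, posterior mean = 0.7200

The Pareto density is strictly decreasing on [x_m, ∞), so the mode is x_m = 0.6000.
Mean = α·x_m/(α−1) = 6.0·0.6/5.0 = 0.7200.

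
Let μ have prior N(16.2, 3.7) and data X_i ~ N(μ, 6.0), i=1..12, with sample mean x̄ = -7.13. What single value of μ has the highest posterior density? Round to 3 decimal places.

Posterior for μ is Normal. Precision-weighted mean: (1/3.7·16.2 + 12/6.0·-7.13) / (1/3.7 + 12/6.0) = -4.353.
A Normal posterior is symmetric, so mode = mean.
This is the posterior mode — the MAP estimate.

-4.353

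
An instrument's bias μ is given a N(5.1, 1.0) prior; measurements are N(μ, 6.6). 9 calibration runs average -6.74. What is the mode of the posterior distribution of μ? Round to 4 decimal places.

-1.7308

Posterior for μ is Normal. Precision-weighted mean: (1/1.0·5.1 + 9/6.6·-6.74) / (1/1.0 + 9/6.6) = -1.7308.
A Normal posterior is symmetric, so mode = mean.
This is the posterior mode — the MAP estimate.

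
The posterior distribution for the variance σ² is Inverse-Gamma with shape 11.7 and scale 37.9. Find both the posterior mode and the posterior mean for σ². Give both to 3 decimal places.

MAP: 2.984. Posterior mean: 3.542.

Mode = β/(α+1) = 37.9/12.7 = 2.984.
Mean = β/(α−1) = 37.9/10.7 = 3.542.
Right-skewed posterior ⇒ mode < mean.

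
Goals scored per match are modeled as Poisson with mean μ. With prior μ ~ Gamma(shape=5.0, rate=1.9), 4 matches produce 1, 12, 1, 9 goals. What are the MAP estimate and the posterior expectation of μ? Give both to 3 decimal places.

Σ counts = 23. Posterior: Gamma(shape = 5.0+23 = 28.0, rate = 1.9+4 = 5.9).
Mode = (α−1)/β = 27.0/5.9 = 4.576.
Mean = α/β = 28.0/5.9 = 4.746.
Right-skewed posterior ⇒ mode < mean.

μ_MAP = 4.576, E[μ|data] = 4.746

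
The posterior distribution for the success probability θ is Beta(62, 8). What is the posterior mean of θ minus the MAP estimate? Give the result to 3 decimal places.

Mode = (62−1)/(62+8−2) = 61/68 = 0.897.
Mean = 62/(62+8) = 62/70 = 0.886.
Difference = 0.886 − 0.897 = -0.011.
The posterior is left-skewed, so the mode exceeds the mean.

-0.011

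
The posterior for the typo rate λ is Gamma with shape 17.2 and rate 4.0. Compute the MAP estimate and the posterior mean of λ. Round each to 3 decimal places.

Mode = (α−1)/β = 16.2/4.0 = 4.050.
Mean = α/β = 17.2/4.0 = 4.300.

MAP: 4.050. Posterior mean: 4.300.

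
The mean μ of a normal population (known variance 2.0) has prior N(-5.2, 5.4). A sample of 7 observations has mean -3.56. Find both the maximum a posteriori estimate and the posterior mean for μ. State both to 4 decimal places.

maximum a posteriori estimate = -3.6424, posterior mean = -3.6424

Posterior for μ is Normal. Precision-weighted mean: (1/5.4·-5.2 + 7/2.0·-3.56) / (1/5.4 + 7/2.0) = -3.6424.
A Normal posterior is symmetric, so mode = mean.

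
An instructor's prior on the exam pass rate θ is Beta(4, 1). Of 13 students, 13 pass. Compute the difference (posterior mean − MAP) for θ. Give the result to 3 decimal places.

Posterior: Beta(4+13, 1+0) = Beta(17, 1).
Since β = 1 ≤ 1 and α > 1, the Beta density is monotone increasing on [0,1]; the mode is at 1.
Mean = 17/(17+1) = 0.944.
Difference = 0.944 − 1.000 = -0.056.

-0.056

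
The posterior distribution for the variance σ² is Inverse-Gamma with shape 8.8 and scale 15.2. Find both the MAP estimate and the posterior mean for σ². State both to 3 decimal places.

Mode = β/(α+1) = 15.2/9.8 = 1.551.
Mean = β/(α−1) = 15.2/7.8 = 1.949.

MAP: 1.551. Posterior mean: 1.949.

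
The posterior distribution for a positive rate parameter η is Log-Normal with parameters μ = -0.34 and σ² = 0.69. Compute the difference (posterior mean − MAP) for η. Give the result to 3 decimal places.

0.648

Mode = exp(μ − σ²) = exp(-1.03) = 0.357.
Mean = exp(μ + σ²/2) = exp(0.005) = 1.005.
Difference = 1.005 − 0.357 = 0.648.
The posterior is right-skewed, so the mean exceeds the mode.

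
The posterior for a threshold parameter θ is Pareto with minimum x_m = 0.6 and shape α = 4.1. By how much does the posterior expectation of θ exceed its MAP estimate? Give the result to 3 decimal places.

0.194

The Pareto density is strictly decreasing on [x_m, ∞), so the mode is x_m = 0.600.
Mean = α·x_m/(α−1) = 4.1·0.6/3.1 = 0.794.
Difference = 0.794 − 0.600 = 0.194.
The mean is pulled above the mode by the posterior's right skew.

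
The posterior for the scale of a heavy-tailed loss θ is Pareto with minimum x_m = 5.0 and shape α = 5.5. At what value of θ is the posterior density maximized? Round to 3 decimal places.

The Pareto density is strictly decreasing on [x_m, ∞), so the mode is x_m = 5.000.
Mean = α·x_m/(α−1) = 5.5·5.0/4.5 = 6.111.
This is the posterior mode — the MAP estimate.

5.000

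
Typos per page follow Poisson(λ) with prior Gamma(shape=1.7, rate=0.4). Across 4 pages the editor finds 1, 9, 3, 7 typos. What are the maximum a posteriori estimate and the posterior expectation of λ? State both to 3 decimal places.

maximum a posteriori estimate = 4.705, posterior expectation = 4.932

Σ counts = 20. Posterior: Gamma(shape = 1.7+20 = 21.7, rate = 0.4+4 = 4.4).
Mode = (α−1)/β = 20.7/4.4 = 4.705.
Mean = α/β = 21.7/4.4 = 4.932.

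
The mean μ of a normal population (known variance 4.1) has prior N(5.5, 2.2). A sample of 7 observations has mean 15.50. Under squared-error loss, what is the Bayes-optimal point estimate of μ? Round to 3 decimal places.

13.397

Posterior for μ is Normal. Precision-weighted mean: (1/2.2·5.5 + 7/4.1·15.50) / (1/2.2 + 7/4.1) = 13.397.
A Normal posterior is symmetric, so mode = mean.
Squared-error loss ⇒ the optimal estimator is the posterior mean.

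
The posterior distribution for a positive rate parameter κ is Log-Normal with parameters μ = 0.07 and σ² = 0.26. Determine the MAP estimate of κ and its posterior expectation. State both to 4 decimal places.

Mode = exp(μ − σ²) = exp(-0.19) = 0.8270.
Mean = exp(μ + σ²/2) = exp(0.200) = 1.2214.
The posterior is right-skewed, so the mean exceeds the mode.

MAP estimate = 0.8270, posterior expectation = 1.2214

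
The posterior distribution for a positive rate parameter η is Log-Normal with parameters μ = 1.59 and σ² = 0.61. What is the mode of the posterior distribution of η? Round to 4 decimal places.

Mode = exp(μ − σ²) = exp(0.98) = 2.6645.
Mean = exp(μ + σ²/2) = exp(1.895) = 6.6525.
This is the posterior mode — the MAP estimate.

2.6645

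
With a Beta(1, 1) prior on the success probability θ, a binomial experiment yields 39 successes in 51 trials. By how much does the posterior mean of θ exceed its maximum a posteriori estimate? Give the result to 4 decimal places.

-0.0100

Posterior: Beta(1+39, 1+12) = Beta(40, 13).
Mode = (40−1)/(40+13−2) = 39/51 = 0.7647.
With a flat prior the MAP equals the MLE, 39/51.
Mean = 40/(40+13) = 40/53 = 0.7547.
Difference = 0.7547 − 0.7647 = -0.0100.
Mode > mean: the posterior has a left tail.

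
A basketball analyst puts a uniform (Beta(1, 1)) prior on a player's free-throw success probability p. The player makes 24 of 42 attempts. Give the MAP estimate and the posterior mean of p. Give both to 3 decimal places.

Posterior: Beta(1+24, 1+18) = Beta(25, 19).
Mode = (25−1)/(25+19−2) = 24/42 = 0.571.
With a flat prior the MAP equals the MLE, 24/42.
Mean = 25/(25+19) = 25/44 = 0.568.

MAP estimate = 0.571, posterior mean = 0.568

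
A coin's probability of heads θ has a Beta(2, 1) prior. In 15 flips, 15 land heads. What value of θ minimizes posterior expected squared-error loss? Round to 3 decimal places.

Posterior: Beta(2+15, 1+0) = Beta(17, 1).
Since β = 1 ≤ 1 and α > 1, the Beta density is monotone increasing on [0,1]; the mode is at 1.
Mean = 17/(17+1) = 0.944.
Squared-error loss ⇒ the optimal estimator is the posterior mean.

0.944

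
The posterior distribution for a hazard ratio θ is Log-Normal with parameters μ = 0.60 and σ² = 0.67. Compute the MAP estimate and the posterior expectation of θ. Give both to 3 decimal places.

Mode = exp(μ − σ²) = exp(-0.07) = 0.932.
Mean = exp(μ + σ²/2) = exp(0.935) = 2.547.

MAP = 0.932; posterior mean = 2.547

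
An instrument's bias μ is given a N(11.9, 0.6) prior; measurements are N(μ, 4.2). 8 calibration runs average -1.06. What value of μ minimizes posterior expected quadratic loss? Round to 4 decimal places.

Posterior for μ is Normal. Precision-weighted mean: (1/0.6·11.9 + 8/4.2·-1.06) / (1/0.6 + 8/4.2) = 4.9880.
A Normal posterior is symmetric, so mode = mean.
Quadratic loss ⇒ the optimal estimator is the posterior mean.

4.9880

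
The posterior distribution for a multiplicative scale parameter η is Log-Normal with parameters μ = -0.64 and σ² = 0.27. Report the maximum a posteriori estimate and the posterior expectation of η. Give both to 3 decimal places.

Mode = exp(μ − σ²) = exp(-0.91) = 0.403.
Mean = exp(μ + σ²/2) = exp(-0.505) = 0.604.

MAP: 0.403. Posterior mean: 0.604.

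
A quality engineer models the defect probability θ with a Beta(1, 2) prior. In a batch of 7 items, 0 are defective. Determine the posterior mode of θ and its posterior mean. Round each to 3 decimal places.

posterior mode = 0.000, posterior mean = 0.100

Posterior: Beta(1+0, 2+7) = Beta(1, 9).
Since α = 1 ≤ 1 and β > 1, the Beta density is monotone decreasing on [0,1]; the mode is at 0.
Mean = 1/(1+9) = 0.100.
The posterior is right-skewed, so the mean exceeds the mode.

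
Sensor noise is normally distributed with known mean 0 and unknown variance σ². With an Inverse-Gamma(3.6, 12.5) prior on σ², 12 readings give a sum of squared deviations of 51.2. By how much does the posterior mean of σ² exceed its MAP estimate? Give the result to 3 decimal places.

0.836

Posterior: Inverse-Gamma(shape = 3.6+12/2 = 9.6, scale = 12.5+51.2/2 = 38.1).
Mode = β/(α+1) = 38.1/10.6 = 3.594.
Mean = β/(α−1) = 38.1/8.6 = 4.430.
Difference = 4.430 − 3.594 = 0.836.
The posterior is right-skewed, so the mean exceeds the mode.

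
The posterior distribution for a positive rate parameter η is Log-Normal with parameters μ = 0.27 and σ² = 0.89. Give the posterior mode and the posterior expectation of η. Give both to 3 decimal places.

Mode = exp(μ − σ²) = exp(-0.62) = 0.538.
Mean = exp(μ + σ²/2) = exp(0.715) = 2.044.

MAP: 0.538. Posterior mean: 2.044.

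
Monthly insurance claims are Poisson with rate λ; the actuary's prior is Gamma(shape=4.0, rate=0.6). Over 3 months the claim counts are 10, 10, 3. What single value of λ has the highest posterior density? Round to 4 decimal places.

Σ counts = 23. Posterior: Gamma(shape = 4.0+23 = 27.0, rate = 0.6+3 = 3.6).
Mode = (α−1)/β = 26.0/3.6 = 7.2222.
Mean = α/β = 27.0/3.6 = 7.5000.
This is the posterior mode — the MAP estimate.

7.2222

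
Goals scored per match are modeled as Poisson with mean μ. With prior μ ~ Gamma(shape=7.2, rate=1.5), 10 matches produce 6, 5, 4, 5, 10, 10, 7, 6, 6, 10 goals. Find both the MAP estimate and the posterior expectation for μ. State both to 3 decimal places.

MAP estimate = 6.539, posterior expectation = 6.626

Σ counts = 69. Posterior: Gamma(shape = 7.2+69 = 76.2, rate = 1.5+10 = 11.5).
Mode = (α−1)/β = 75.2/11.5 = 6.539.
Mean = α/β = 76.2/11.5 = 6.626.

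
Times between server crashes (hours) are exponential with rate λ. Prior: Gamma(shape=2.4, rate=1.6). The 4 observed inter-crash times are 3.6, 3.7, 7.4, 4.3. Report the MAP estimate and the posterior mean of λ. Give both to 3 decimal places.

Σ times = 19.0. Posterior: Gamma(shape = 2.4+4 = 6.4, rate = 1.6+19.0 = 20.6).
Mode = (α−1)/β = 5.4/20.6 = 0.262.
Mean = α/β = 6.4/20.6 = 0.311.

λ_MAP = 0.262, E[λ|data] = 0.311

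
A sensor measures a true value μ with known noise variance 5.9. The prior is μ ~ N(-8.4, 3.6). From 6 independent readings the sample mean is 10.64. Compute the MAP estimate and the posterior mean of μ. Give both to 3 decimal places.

MAP: 6.555. Posterior mean: 6.555.

Posterior for μ is Normal. Precision-weighted mean: (1/3.6·-8.4 + 6/5.9·10.64) / (1/3.6 + 6/5.9) = 6.555.
A Normal posterior is symmetric, so mode = mean.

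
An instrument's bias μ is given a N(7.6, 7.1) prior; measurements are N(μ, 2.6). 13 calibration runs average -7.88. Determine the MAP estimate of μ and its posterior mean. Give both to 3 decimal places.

Posterior for μ is Normal. Precision-weighted mean: (1/7.1·7.6 + 13/2.6·-7.88) / (1/7.1 + 13/2.6) = -7.456.
A Normal posterior is symmetric, so mode = mean.

MAP = -7.456; posterior mean = -7.456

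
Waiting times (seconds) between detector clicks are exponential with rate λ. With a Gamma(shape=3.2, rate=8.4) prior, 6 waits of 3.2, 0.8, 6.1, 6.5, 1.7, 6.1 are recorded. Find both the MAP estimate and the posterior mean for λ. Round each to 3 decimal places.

λ_MAP = 0.250, E[λ|data] = 0.280

Σ times = 24.4. Posterior: Gamma(shape = 3.2+6 = 9.2, rate = 8.4+24.4 = 32.8).
Mode = (α−1)/β = 8.2/32.8 = 0.250.
Mean = α/β = 9.2/32.8 = 0.280.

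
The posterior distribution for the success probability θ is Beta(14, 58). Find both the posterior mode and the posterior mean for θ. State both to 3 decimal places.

Mode = (14−1)/(14+58−2) = 13/70 = 0.186.
Mean = 14/(14+58) = 14/72 = 0.194.

θ_MAP = 0.186, E[θ|data] = 0.194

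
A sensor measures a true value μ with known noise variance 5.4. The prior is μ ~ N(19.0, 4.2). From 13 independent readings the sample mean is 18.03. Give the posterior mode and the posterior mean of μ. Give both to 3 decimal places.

Posterior for μ is Normal. Precision-weighted mean: (1/4.2·19.0 + 13/5.4·18.03) / (1/4.2 + 13/5.4) = 18.117.
A Normal posterior is symmetric, so mode = mean.

μ_MAP = 18.117, E[μ|data] = 18.117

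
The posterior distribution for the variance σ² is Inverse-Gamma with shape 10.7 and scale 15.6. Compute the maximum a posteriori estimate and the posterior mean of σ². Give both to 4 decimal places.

MAP = 1.3333; posterior mean = 1.6082

Mode = β/(α+1) = 15.6/11.7 = 1.3333.
Mean = β/(α−1) = 15.6/9.7 = 1.6082.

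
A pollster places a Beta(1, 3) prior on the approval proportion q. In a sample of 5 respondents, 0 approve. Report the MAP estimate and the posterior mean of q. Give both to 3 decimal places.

MAP = 0.000; posterior mean = 0.111

Posterior: Beta(1+0, 3+5) = Beta(1, 8).
Since α = 1 ≤ 1 and β > 1, the Beta density is monotone decreasing on [0,1]; the mode is at 0.
Mean = 1/(1+8) = 0.111.
Mean > mode: the posterior has a right tail.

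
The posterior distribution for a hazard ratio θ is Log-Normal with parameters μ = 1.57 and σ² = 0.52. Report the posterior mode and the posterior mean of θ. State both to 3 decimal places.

posterior mode = 2.858, posterior mean = 6.234

Mode = exp(μ − σ²) = exp(1.05) = 2.858.
Mean = exp(μ + σ²/2) = exp(1.830) = 6.234.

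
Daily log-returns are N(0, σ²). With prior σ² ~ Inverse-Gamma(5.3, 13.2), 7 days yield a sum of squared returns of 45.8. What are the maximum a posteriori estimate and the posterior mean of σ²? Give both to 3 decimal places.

MAP = 3.684; posterior mean = 4.628

Posterior: Inverse-Gamma(shape = 5.3+7/2 = 8.8, scale = 13.2+45.8/2 = 36.1).
Mode = β/(α+1) = 36.1/9.8 = 3.684.
Mean = β/(α−1) = 36.1/7.8 = 4.628.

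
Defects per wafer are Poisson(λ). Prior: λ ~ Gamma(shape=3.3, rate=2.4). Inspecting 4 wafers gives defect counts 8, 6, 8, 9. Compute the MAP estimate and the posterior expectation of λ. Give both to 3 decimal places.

Σ counts = 31. Posterior: Gamma(shape = 3.3+31 = 34.3, rate = 2.4+4 = 6.4).
Mode = (α−1)/β = 33.3/6.4 = 5.203.
Mean = α/β = 34.3/6.4 = 5.359.
The mean is pulled above the mode by the posterior's right skew.

MAP = 5.203, posterior mean = 5.359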